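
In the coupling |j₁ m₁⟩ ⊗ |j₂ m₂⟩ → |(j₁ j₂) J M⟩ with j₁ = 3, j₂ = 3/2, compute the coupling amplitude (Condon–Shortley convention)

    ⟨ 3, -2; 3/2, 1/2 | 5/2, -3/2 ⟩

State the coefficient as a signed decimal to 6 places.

+√(1/14) ≈ +0.267261

j₁+j₂−J=2  J+j₁−j₂=4  J−j₁+j₂=1  j₁+j₂+J+1=8
(j₁±m₁, j₂±m₂, J±M) = (1,5,2,1,1,4)
P² = 288/7
sum k=1..2:
  [1] −1/24 = -1/24
  [2] +1/12 = 1/12
S = 1/24
C² = P²·S² = 1/14 ; C = +0.267261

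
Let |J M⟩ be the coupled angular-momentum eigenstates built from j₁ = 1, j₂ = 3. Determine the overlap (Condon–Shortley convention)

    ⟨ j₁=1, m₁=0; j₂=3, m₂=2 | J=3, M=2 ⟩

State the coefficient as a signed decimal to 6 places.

−√(1/3) ≈ -0.577350

j₁+j₂−J=1  J+j₁−j₂=1  J−j₁+j₂=5  j₁+j₂+J+1=8
(j₁±m₁, j₂±m₂, J±M) = (1,1,5,1,5,1)
P² = 300
sum k=0..1:
  [0] +1/120 = 1/120
  [1] −1/24 = -1/24
S = -1/30
C² = P²·S² = 1/3 ; C = -0.577350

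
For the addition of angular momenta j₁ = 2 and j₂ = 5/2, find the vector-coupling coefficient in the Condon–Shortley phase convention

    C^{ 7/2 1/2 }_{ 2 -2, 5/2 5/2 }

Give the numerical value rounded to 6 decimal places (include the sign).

-0.251976  (= −√(4/63))

j₁+j₂−J=1  J+j₁−j₂=3  J−j₁+j₂=4  j₁+j₂+J+1=9
(j₁±m₁, j₂±m₂, J±M) = (0,4,5,0,4,3)
P² = 9216/7
sum k=1..1:
  [1] −1/144 = -1/144
S = -1/144
C² = P²·S² = 4/63 ; C = -0.251976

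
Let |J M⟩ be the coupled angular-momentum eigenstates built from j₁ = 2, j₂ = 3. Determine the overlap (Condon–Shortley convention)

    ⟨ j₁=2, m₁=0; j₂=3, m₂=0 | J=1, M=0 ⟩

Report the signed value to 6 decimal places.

√[3·4!0!2!/7! · 2!2!3!3!1!1!] = √(144/35)
  +(−1)^2/∏(2,2,0,1,0,1)! = 1/4  (running 1/4)
⟨..|..⟩ = √(144/35)·(1/4) = +0.507093

+√(9/35) ≈ +0.507093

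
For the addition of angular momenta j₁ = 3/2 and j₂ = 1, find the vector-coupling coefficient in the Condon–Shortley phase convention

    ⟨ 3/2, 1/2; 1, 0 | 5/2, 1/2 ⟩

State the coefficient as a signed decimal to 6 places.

triangle: 0!×3!×2!/6! = 12/720
(j±m)!: 2!×1!×1!×1!×3!×2! = 24
prefactor² = (2J+1)×Δ×N² = 12/5
  k=0: +1/(0!×0!×1!×1!×2!×1!) = 1/2
Σ = 1/2  ⇒  CG² = 12/5×1/2² = 3/5
CG = +√(3/5) = +0.774597

+0.774597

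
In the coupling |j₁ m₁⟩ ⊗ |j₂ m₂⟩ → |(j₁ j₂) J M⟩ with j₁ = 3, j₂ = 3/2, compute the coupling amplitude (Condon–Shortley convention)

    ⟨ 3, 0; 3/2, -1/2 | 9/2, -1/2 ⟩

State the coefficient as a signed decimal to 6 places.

triangle: 0!×6!×3!/10! = 4320/3628800
(j±m)!: 3!×3!×1!×2!×4!×5! = 207360
prefactor² = (2J+1)×Δ×N² = 17280/7
  k=0: +1/(0!×0!×3!×1!×3!×2!) = 1/72
Σ = 1/72  ⇒  CG² = 17280/7×1/72² = 10/21
CG = +√(10/21) = +0.690066

+√(10/21) ≈ +0.690066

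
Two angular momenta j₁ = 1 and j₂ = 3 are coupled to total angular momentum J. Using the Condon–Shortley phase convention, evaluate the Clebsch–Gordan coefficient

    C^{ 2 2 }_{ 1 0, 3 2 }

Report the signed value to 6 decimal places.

j₁+j₂−J=2  J+j₁−j₂=0  J−j₁+j₂=4  j₁+j₂+J+1=7
(j₁±m₁, j₂±m₂, J±M) = (1,1,5,1,4,0)
P² = 960/7
sum k=1..1:
  [1] −1/24 = -1/24
S = -1/24
C² = P²·S² = 5/21 ; C = -0.487950

-0.487950  (= −√(5/21))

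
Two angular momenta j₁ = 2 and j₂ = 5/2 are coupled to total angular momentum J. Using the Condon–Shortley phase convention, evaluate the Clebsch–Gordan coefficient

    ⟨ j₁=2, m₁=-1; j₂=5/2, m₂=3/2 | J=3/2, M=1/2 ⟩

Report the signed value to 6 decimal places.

+√(2/105) ≈ +0.138013

triangle: 3!·1!·2!/7! = 12/5040
(j±m)!: 1!·3!·4!·1!·2!·1! = 288
prefactor² = (2J+1)·Δ·N² = 96/35
  k=2: +1/(2!·1!·1!·2!·0!·0!) = 1/4
  k=3: −1/(3!·0!·0!·1!·1!·1!) = -1/6
Σ = 1/12  ⇒  CG² = 96/35·1/12² = 2/105
CG = +√(2/105) = +0.138013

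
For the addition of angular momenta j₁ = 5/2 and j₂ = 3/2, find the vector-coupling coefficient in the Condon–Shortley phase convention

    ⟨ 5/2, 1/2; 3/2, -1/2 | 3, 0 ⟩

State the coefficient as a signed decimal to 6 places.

triangle: 1!*4!*2!/8! = 48/40320
(j±m)!: 3!*2!*1!*2!*3!*3! = 864
prefactor² = (2J+1)*Δ*N² = 36/5
  k=0: +1/(0!*1!*2!*1!*2!*1!) = 1/4
  k=1: −1/(1!*0!*1!*0!*3!*2!) = -1/12
Σ = 1/6  ⇒  CG² = 36/5*1/6² = 1/5
CG = +√(1/5) = +0.447214

+0.447214  (= +√(1/5))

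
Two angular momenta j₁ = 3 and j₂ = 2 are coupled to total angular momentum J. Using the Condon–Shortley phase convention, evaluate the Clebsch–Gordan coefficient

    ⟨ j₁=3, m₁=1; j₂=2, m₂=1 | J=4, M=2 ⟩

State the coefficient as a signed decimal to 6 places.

j₁+j₂−J=1  J+j₁−j₂=5  J−j₁+j₂=3  j₁+j₂+J+1=10
(j₁±m₁, j₂±m₂, J±M) = (4,2,3,1,6,2)
P² = 5184/7
sum k=0..1:
  [0] +1/72 = 1/72
  [1] −1/48 = -1/48
S = -1/144
C² = P²·S² = 1/28 ; C = -0.188982

-0.188982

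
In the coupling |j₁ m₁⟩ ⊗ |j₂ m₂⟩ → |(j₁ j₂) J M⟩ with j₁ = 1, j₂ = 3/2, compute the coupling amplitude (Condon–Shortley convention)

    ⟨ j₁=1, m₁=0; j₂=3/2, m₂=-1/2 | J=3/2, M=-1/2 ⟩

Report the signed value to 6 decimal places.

j₁+j₂−J=1  J+j₁−j₂=1  J−j₁+j₂=2  j₁+j₂+J+1=5
(j₁±m₁, j₂±m₂, J±M) = (1,1,1,2,1,2)
P² = 4/15
sum k=0..1:
  [0] +1/1 = 1
  [1] −1/2 = -1/2
S = 1/2
C² = P²·S² = 1/15 ; C = +0.258199

+0.258199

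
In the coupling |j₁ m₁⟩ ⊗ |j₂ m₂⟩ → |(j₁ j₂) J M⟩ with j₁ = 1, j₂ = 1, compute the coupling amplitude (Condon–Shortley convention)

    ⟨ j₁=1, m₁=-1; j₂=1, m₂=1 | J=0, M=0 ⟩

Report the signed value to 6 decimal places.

+0.577350  (= +√(1/3))

j₁+j₂−J=2  J+j₁−j₂=0  J−j₁+j₂=0  j₁+j₂+J+1=3
(j₁±m₁, j₂±m₂, J±M) = (0,2,2,0,0,0)
P² = 4/3
sum k=2..2:
  [2] +1/2 = 1/2
S = 1/2
C² = P²·S² = 1/3 ; C = +0.577350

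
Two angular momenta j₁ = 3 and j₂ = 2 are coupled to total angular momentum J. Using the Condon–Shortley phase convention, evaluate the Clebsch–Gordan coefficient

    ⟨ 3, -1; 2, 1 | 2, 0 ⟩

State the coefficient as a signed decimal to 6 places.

√[5·3!3!1!/8! · 2!4!3!1!2!2!] = √(36/7)
  +(−1)^2/∏(2,1,2,1,1,0)! = 1/4  (running 1/4)
  +(−1)^3/∏(3,0,1,0,2,1)! = -1/12  (running 1/6)
⟨..|..⟩ = √(36/7)·(1/6) = +0.377964

+√(1/7) = +0.377964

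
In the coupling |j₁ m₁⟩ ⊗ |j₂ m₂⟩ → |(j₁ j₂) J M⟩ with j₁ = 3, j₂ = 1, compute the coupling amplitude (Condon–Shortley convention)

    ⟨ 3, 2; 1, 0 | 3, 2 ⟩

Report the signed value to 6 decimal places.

+√(1/3) ≈ +0.577350

j₁+j₂−J=1  J+j₁−j₂=5  J−j₁+j₂=1  j₁+j₂+J+1=8
(j₁±m₁, j₂±m₂, J±M) = (5,1,1,1,5,1)
P² = 300
sum k=0..1:
  [0] +1/24 = 1/24
  [1] −1/120 = -1/120
S = 1/30
C² = P²·S² = 1/3 ; C = +0.577350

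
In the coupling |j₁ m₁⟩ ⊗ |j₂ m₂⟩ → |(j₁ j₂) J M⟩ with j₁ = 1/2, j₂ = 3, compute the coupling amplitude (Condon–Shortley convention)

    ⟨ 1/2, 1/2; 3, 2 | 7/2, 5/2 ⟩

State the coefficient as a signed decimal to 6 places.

+0.925820

triangle: 0!*1!*6!/8! = 720/40320
(j±m)!: 1!*0!*5!*1!*6!*1! = 86400
prefactor² = (2J+1)*Δ*N² = 86400/7
  k=0: +1/(0!*0!*0!*5!*1!*1!) = 1/120
Σ = 1/120  ⇒  CG² = 86400/7*1/120² = 6/7
CG = +√(6/7) = +0.925820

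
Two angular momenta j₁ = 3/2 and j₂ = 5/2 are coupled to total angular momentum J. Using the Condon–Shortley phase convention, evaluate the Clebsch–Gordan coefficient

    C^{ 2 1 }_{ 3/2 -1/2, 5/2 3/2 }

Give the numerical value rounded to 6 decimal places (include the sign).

triangle: 2!×1!×3!/7! = 12/5040
(j±m)!: 1!×2!×4!×1!×3!×1! = 288
prefactor² = (2J+1)×Δ×N² = 24/7
  k=1: −1/(1!×1!×1!×3!×0!×0!) = -1/6
  k=2: +1/(2!×0!×0!×2!×1!×1!) = 1/4
Σ = 1/12  ⇒  CG² = 24/7×1/12² = 1/42
CG = +√(1/42) = +0.154303

+√(1/42) = +0.154303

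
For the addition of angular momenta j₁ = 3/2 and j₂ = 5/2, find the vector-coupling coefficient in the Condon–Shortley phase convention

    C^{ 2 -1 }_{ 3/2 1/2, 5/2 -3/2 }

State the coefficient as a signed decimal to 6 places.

triangle: 2!×1!×3!/7! = 12/5040
(j±m)!: 2!×1!×1!×4!×1!×3! = 288
prefactor² = (2J+1)×Δ×N² = 24/7
  k=0: +1/(0!×2!×1!×1!×0!×2!) = 1/4
  k=1: −1/(1!×1!×0!×0!×1!×3!) = -1/6
Σ = 1/12  ⇒  CG² = 24/7×1/12² = 1/42
CG = +√(1/42) = +0.154303

+0.154303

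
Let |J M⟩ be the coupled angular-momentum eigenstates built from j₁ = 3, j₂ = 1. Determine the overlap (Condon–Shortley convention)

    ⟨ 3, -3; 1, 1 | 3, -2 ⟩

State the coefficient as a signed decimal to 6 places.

−√(1/4) = -0.500000

j₁+j₂−J=1  J+j₁−j₂=5  J−j₁+j₂=1  j₁+j₂+J+1=8
(j₁±m₁, j₂±m₂, J±M) = (0,6,2,0,1,5)
P² = 3600
sum k=1..1:
  [1] −1/120 = -1/120
S = -1/120
C² = P²·S² = 1/4 ; C = -0.500000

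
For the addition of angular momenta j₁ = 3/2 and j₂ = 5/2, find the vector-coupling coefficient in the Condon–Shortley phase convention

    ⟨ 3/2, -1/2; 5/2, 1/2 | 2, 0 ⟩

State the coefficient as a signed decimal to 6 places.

j₁+j₂−J=2  J+j₁−j₂=1  J−j₁+j₂=3  j₁+j₂+J+1=7
(j₁±m₁, j₂±m₂, J±M) = (1,2,3,2,2,2)
P² = 8/7
sum k=1..2:
  [1] −1/2 = -1/2
  [2] +1/4 = 1/4
S = -1/4
C² = P²·S² = 1/14 ; C = -0.267261

−√(1/14) = -0.267261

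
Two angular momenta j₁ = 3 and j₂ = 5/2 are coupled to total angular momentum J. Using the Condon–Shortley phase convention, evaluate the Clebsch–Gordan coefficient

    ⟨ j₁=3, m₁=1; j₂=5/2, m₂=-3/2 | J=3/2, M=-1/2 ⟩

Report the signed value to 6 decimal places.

√[4·4!2!1!/8! · 4!2!1!4!1!2!] = √(384/35)
  +(−1)^0/∏(0,4,2,1,0,0)! = 1/48  (running 1/48)
  +(−1)^1/∏(1,3,1,0,1,1)! = -1/6  (running -7/48)
⟨..|..⟩ = √(384/35)·(-7/48) = -0.483046

−√(7/30) = -0.483046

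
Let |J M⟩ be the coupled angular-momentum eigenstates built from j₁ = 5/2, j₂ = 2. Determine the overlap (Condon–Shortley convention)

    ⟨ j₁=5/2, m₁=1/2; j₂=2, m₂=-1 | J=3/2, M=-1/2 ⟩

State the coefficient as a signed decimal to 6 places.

triangle: 3!·2!·1!/7! = 12/5040
(j±m)!: 3!·2!·1!·3!·1!·2! = 144
prefactor² = (2J+1)·Δ·N² = 48/35
  k=0: +1/(0!·3!·2!·1!·0!·0!) = 1/12
  k=1: −1/(1!·2!·1!·0!·1!·1!) = -1/2
Σ = -5/12  ⇒  CG² = 48/35·(-5/12)² = 5/21
CG = −√(5/21) = -0.487950

-0.487950  (= −√(5/21))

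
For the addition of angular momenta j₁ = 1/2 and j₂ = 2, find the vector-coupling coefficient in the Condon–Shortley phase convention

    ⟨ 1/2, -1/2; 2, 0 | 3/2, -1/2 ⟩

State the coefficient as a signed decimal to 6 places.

triangle: 1!×0!×3!/5! = 6/120
(j±m)!: 0!×1!×2!×2!×1!×2! = 8
prefactor² = (2J+1)×Δ×N² = 8/5
  k=1: −1/(1!×0!×0!×1!×0!×2!) = -1/2
Σ = -1/2  ⇒  CG² = 8/5×(-1/2)² = 2/5
CG = −√(2/5) = -0.632456

-0.632456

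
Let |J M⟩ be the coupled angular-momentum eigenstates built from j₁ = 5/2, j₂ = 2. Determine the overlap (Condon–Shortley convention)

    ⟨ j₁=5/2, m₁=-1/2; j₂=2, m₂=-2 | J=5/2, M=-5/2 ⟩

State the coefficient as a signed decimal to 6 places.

triangle: 2!·3!·2!/8! = 24/40320
(j±m)!: 2!·3!·0!·4!·0!·5! = 34560
prefactor² = (2J+1)·Δ·N² = 864/7
  k=0: +1/(0!·2!·3!·0!·0!·2!) = 1/24
Σ = 1/24  ⇒  CG² = 864/7·1/24² = 3/14
CG = +√(3/14) = +0.462910

+√(3/14) ≈ +0.462910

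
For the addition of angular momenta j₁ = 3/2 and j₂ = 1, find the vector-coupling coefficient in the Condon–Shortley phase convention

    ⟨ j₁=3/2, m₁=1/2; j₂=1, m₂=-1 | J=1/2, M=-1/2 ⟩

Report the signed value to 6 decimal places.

√[2·2!1!0!/4! · 2!1!0!2!0!1!] = √(2/3)
  +(−1)^0/∏(0,2,1,0,0,0)! = 1/2  (running 1/2)
⟨..|..⟩ = √(2/3)·(1/2) = +0.408248

+√(1/6) = +0.408248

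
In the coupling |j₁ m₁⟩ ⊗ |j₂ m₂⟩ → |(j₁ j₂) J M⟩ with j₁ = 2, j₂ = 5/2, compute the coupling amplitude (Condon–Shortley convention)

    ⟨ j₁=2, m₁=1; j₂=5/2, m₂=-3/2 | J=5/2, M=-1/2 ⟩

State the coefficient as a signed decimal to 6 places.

+0.414039

triangle: 2!·2!·3!/8! = 24/40320
(j±m)!: 3!·1!·1!·4!·2!·3! = 1728
prefactor² = (2J+1)·Δ·N² = 216/35
  k=0: +1/(0!·2!·1!·1!·1!·2!) = 1/4
  k=1: −1/(1!·1!·0!·0!·2!·3!) = -1/12
Σ = 1/6  ⇒  CG² = 216/35·1/6² = 6/35
CG = +√(6/35) = +0.414039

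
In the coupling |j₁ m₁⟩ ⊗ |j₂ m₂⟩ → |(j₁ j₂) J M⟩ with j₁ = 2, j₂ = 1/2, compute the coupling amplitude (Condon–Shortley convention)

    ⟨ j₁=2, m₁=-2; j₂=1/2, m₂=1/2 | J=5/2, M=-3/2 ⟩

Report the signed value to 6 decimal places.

√[6·0!4!1!/6! · 0!4!1!0!1!4!] = √(576/5)
  +(−1)^0/∏(0,0,4,1,0,0)! = 1/24  (running 1/24)
⟨..|..⟩ = √(576/5)·(1/24) = +0.447214

+√(1/5) = +0.447214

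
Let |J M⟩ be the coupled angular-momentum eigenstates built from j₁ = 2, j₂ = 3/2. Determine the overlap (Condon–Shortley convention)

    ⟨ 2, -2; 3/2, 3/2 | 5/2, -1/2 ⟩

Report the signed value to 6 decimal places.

√[6·1!3!2!/7! · 0!4!3!0!2!3!] = √(864/35)
  +(−1)^1/∏(1,0,3,2,0,0)! = -1/12  (running -1/12)
⟨..|..⟩ = √(864/35)·(-1/12) = -0.414039

−√(6/35) ≈ -0.414039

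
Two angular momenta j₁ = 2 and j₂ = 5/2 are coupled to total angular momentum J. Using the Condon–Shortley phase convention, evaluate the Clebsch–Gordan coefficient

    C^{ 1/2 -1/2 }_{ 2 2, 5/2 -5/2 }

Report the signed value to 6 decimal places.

triangle: 4!*0!*1!/6! = 24/720
(j±m)!: 4!*0!*0!*5!*0!*1! = 2880
prefactor² = (2J+1)*Δ*N² = 192
  k=0: +1/(0!*4!*0!*0!*0!*1!) = 1/24
Σ = 1/24  ⇒  CG² = 192*1/24² = 1/3
CG = +√(1/3) = +0.577350

+0.577350  (= +√(1/3))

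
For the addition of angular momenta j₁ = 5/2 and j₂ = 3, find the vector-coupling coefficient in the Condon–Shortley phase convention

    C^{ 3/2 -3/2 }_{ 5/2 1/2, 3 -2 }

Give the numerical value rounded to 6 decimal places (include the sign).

√[4·4!1!2!/8! · 3!2!1!5!0!3!] = √(288/7)
  +(−1)^1/∏(1,3,1,0,0,2)! = -1/12  (running -1/12)
⟨..|..⟩ = √(288/7)·(-1/12) = -0.534522

−√(2/7) = -0.534522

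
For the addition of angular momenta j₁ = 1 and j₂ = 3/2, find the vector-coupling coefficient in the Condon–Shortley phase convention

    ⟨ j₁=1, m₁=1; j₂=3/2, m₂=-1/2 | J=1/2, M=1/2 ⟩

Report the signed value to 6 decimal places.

√[2·2!0!1!/4! · 2!0!1!2!1!0!] = √(2/3)
  +(−1)^0/∏(0,2,0,1,0,0)! = 1/2  (running 1/2)
⟨..|..⟩ = √(2/3)·(1/2) = +0.408248

+0.408248  (= +√(1/6))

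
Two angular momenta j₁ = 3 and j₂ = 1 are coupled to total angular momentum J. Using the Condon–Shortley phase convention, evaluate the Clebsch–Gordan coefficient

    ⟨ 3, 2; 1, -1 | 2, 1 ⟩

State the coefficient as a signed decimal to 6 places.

triangle: 2!*4!*0!/7! = 48/5040
(j±m)!: 5!*1!*0!*2!*3!*1! = 1440
prefactor² = (2J+1)*Δ*N² = 480/7
  k=0: +1/(0!*2!*1!*0!*3!*0!) = 1/12
Σ = 1/12  ⇒  CG² = 480/7*1/12² = 10/21
CG = +√(10/21) = +0.690066

+0.690066  (= +√(10/21))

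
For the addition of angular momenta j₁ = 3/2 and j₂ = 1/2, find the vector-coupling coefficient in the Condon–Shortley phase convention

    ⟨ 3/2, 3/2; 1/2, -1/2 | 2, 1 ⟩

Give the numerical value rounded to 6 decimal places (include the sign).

triangle: 0!*3!*1!/5! = 6/120
(j±m)!: 3!*0!*0!*1!*3!*1! = 36
prefactor² = (2J+1)*Δ*N² = 9
  k=0: +1/(0!*0!*0!*0!*3!*1!) = 1/6
Σ = 1/6  ⇒  CG² = 9*1/6² = 1/4
CG = +√(1/4) = +0.500000

+0.500000  (= +√(1/4))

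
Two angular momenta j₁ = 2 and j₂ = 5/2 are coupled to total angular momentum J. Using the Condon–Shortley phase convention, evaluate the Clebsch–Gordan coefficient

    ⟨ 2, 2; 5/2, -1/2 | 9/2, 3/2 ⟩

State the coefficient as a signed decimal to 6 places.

√[10·0!4!5!/10! · 4!0!2!3!6!3!] = √(69120/7)
  +(−1)^0/∏(0,0,0,2,4,3)! = 1/288  (running 1/288)
⟨..|..⟩ = √(69120/7)·(1/288) = +0.345033

+√(5/42) ≈ +0.345033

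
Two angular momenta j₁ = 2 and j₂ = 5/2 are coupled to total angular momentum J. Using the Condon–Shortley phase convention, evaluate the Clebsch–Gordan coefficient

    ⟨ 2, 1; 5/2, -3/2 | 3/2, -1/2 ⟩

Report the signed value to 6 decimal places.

j₁+j₂−J=3  J+j₁−j₂=1  J−j₁+j₂=2  j₁+j₂+J+1=7
(j₁±m₁, j₂±m₂, J±M) = (3,1,1,4,1,2)
P² = 96/35
sum k=0..1:
  [0] +1/6 = 1/6
  [1] −1/4 = -1/4
S = -1/12
C² = P²·S² = 2/105 ; C = -0.138013

−√(2/105) ≈ -0.138013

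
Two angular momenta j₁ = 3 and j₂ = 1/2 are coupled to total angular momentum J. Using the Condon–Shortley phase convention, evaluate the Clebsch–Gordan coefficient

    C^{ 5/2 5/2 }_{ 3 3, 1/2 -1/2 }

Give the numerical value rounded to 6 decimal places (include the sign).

j₁+j₂−J=1  J+j₁−j₂=5  J−j₁+j₂=0  j₁+j₂+J+1=7
(j₁±m₁, j₂±m₂, J±M) = (6,0,0,1,5,0)
P² = 86400/7
sum k=0..0:
  [0] +1/120 = 1/120
S = 1/120
C² = P²·S² = 6/7 ; C = +0.925820

+0.925820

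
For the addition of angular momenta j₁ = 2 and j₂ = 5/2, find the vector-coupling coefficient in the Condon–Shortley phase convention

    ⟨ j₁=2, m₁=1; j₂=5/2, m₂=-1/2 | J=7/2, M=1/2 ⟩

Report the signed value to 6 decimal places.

+√(14/45) = +0.557773

√[8·1!3!4!/9! · 3!1!2!3!4!3!] = √(1152/35)
  +(−1)^0/∏(0,1,1,2,2,2)! = 1/8  (running 1/8)
  +(−1)^1/∏(1,0,0,1,3,3)! = -1/36  (running 7/72)
⟨..|..⟩ = √(1152/35)·(7/72) = +0.557773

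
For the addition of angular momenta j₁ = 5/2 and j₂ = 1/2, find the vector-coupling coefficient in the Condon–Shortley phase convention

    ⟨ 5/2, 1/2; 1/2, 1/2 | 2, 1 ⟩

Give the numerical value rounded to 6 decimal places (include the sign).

triangle: 1!×4!×0!/6! = 24/720
(j±m)!: 3!×2!×1!×0!×3!×1! = 72
prefactor² = (2J+1)×Δ×N² = 12
  k=1: −1/(1!×0!×1!×0!×3!×0!) = -1/6
Σ = -1/6  ⇒  CG² = 12×(-1/6)² = 1/3
CG = −√(1/3) = -0.577350

−√(1/3) ≈ -0.577350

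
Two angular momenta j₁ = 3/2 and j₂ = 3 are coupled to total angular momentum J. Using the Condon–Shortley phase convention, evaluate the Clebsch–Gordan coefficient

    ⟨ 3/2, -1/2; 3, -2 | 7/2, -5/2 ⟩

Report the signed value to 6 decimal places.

+√(1/7) ≈ +0.377964

√[8·1!2!5!/9! · 1!2!1!5!1!6!] = √(6400/7)
  +(−1)^0/∏(0,1,2,1,0,4)! = 1/48  (running 1/48)
  +(−1)^1/∏(1,0,1,0,1,5)! = -1/120  (running 1/80)
⟨..|..⟩ = √(6400/7)·(1/80) = +0.377964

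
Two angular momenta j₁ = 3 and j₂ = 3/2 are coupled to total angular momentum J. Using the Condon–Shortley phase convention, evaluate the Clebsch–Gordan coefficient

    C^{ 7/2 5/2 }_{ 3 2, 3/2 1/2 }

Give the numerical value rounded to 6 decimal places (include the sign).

√[8·1!5!2!/9! · 5!1!2!1!6!1!] = √(6400/7)
  +(−1)^0/∏(0,1,1,2,4,0)! = 1/48  (running 1/48)
  +(−1)^1/∏(1,0,0,1,5,1)! = -1/120  (running 1/80)
⟨..|..⟩ = √(6400/7)·(1/80) = +0.377964

+√(1/7) = +0.377964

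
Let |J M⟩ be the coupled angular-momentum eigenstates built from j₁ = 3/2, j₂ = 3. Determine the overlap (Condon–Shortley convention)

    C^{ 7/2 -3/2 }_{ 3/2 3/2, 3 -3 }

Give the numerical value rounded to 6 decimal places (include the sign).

+0.308607

j₁+j₂−J=1  J+j₁−j₂=2  J−j₁+j₂=5  j₁+j₂+J+1=9
(j₁±m₁, j₂±m₂, J±M) = (3,0,0,6,2,5)
P² = 38400/7
sum k=0..0:
  [0] +1/240 = 1/240
S = 1/240
C² = P²·S² = 2/21 ; C = +0.308607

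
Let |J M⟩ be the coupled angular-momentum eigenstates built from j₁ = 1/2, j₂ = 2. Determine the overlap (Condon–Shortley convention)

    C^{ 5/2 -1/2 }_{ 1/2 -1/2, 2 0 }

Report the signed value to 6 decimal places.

√[6·0!1!4!/6! · 0!1!2!2!2!3!] = √(48/5)
  +(−1)^0/∏(0,0,1,2,0,2)! = 1/4  (running 1/4)
⟨..|..⟩ = √(48/5)·(1/4) = +0.774597

+√(3/5) = +0.774597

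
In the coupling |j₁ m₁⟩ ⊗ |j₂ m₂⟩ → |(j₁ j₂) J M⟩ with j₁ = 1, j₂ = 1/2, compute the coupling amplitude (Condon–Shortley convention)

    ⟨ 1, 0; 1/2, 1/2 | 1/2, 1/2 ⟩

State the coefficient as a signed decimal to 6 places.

triangle: 1!*1!*0!/3! = 1/6
(j±m)!: 1!*1!*1!*0!*1!*0! = 1
prefactor² = (2J+1)*Δ*N² = 1/3
  k=1: −1/(1!*0!*0!*0!*1!*0!) = -1
Σ = -1  ⇒  CG² = 1/3*(-1)² = 1/3
CG = −√(1/3) = -0.577350

−√(1/3) ≈ -0.577350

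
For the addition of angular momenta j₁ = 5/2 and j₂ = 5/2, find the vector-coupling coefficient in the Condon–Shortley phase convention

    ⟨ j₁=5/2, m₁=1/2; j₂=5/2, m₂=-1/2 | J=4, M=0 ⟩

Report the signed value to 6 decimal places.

j₁+j₂−J=1  J+j₁−j₂=4  J−j₁+j₂=4  j₁+j₂+J+1=10
(j₁±m₁, j₂±m₂, J±M) = (3,2,2,3,4,4)
P² = 20736/175
sum k=0..1:
  [0] +1/16 = 1/16
  [1] −1/36 = -1/36
S = 5/144
C² = P²·S² = 1/7 ; C = +0.377964

+√(1/7) = +0.377964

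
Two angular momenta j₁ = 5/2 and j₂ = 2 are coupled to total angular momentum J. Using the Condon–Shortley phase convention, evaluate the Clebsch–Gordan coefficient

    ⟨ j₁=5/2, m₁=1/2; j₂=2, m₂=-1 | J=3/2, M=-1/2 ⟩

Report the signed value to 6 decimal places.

−√(5/21) ≈ -0.487950

j₁+j₂−J=3  J+j₁−j₂=2  J−j₁+j₂=1  j₁+j₂+J+1=7
(j₁±m₁, j₂±m₂, J±M) = (3,2,1,3,1,2)
P² = 48/35
sum k=0..1:
  [0] +1/12 = 1/12
  [1] −1/2 = -1/2
S = -5/12
C² = P²·S² = 5/21 ; C = -0.487950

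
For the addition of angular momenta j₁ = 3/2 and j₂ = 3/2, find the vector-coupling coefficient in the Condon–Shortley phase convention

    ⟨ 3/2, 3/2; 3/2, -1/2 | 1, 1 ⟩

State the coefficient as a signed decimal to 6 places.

+0.547723

√[3·2!1!1!/5! · 3!0!1!2!2!0!] = √(6/5)
  +(−1)^0/∏(0,2,0,1,1,0)! = 1/2  (running 1/2)
⟨..|..⟩ = √(6/5)·(1/2) = +0.547723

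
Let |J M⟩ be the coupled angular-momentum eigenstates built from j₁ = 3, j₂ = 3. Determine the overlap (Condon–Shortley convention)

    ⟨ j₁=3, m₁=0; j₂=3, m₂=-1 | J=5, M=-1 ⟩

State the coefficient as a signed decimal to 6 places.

triangle: 1!*5!*5!/12! = 14400/479001600
(j±m)!: 3!*3!*2!*4!*4!*6! = 29859840
prefactor² = (2J+1)*Δ*N² = 69120/7
  k=0: +1/(0!*1!*3!*2!*2!*3!) = 1/144
  k=1: −1/(1!*0!*2!*1!*3!*4!) = -1/288
Σ = 1/288  ⇒  CG² = 69120/7*1/288² = 5/42
CG = +√(5/42) = +0.345033

+√(5/42) ≈ +0.345033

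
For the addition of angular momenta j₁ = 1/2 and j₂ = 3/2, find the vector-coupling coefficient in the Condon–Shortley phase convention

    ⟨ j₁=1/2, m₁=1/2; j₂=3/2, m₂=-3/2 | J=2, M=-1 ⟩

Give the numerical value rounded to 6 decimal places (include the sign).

j₁+j₂−J=0  J+j₁−j₂=1  J−j₁+j₂=3  j₁+j₂+J+1=5
(j₁±m₁, j₂±m₂, J±M) = (1,0,0,3,1,3)
P² = 9
sum k=0..0:
  [0] +1/6 = 1/6
S = 1/6
C² = P²·S² = 1/4 ; C = +0.500000

+0.500000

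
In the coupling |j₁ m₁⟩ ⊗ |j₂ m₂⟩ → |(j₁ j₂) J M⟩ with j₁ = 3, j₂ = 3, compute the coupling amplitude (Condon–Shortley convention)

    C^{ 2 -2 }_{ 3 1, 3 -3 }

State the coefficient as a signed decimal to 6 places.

+√(5/42) ≈ +0.345033

√[5·4!2!2!/9! · 4!2!0!6!0!4!] = √(7680/7)
  +(−1)^0/∏(0,4,2,0,0,2)! = 1/96  (running 1/96)
⟨..|..⟩ = √(7680/7)·(1/96) = +0.345033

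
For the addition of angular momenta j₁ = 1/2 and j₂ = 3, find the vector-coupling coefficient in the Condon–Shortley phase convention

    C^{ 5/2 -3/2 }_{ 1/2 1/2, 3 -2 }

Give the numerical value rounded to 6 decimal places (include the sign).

triangle: 1!×0!×5!/7! = 120/5040
(j±m)!: 1!×0!×1!×5!×1!×4! = 2880
prefactor² = (2J+1)×Δ×N² = 2880/7
  k=0: +1/(0!×1!×0!×1!×0!×4!) = 1/24
Σ = 1/24  ⇒  CG² = 2880/7×1/24² = 5/7
CG = +√(5/7) = +0.845154

+√(5/7) = +0.845154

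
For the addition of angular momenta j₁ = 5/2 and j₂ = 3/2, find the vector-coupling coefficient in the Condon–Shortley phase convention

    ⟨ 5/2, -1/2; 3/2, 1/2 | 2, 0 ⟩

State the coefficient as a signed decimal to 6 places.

−√(1/14) = -0.267261

j₁+j₂−J=2  J+j₁−j₂=3  J−j₁+j₂=1  j₁+j₂+J+1=7
(j₁±m₁, j₂±m₂, J±M) = (2,3,2,1,2,2)
P² = 8/7
sum k=1..2:
  [1] −1/2 = -1/2
  [2] +1/4 = 1/4
S = -1/4
C² = P²·S² = 1/14 ; C = -0.267261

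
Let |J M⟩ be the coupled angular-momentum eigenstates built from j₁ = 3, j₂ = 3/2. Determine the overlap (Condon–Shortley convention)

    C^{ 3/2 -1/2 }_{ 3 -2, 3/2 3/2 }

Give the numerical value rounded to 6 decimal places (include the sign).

-0.534522

triangle: 3!·3!·0!/7! = 36/5040
(j±m)!: 1!·5!·3!·0!·1!·2! = 1440
prefactor² = (2J+1)·Δ·N² = 288/7
  k=3: −1/(3!·0!·2!·0!·1!·0!) = -1/12
Σ = -1/12  ⇒  CG² = 288/7·(-1/12)² = 2/7
CG = −√(2/7) = -0.534522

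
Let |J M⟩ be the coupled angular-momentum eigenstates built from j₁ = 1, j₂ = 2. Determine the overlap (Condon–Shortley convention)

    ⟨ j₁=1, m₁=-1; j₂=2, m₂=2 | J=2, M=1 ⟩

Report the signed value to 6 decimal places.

−√(1/3) = -0.577350

triangle: 1!×1!×3!/6! = 6/720
(j±m)!: 0!×2!×4!×0!×3!×1! = 288
prefactor² = (2J+1)×Δ×N² = 12
  k=1: −1/(1!×0!×1!×3!×0!×0!) = -1/6
Σ = -1/6  ⇒  CG² = 12×(-1/6)² = 1/3
CG = −√(1/3) = -0.577350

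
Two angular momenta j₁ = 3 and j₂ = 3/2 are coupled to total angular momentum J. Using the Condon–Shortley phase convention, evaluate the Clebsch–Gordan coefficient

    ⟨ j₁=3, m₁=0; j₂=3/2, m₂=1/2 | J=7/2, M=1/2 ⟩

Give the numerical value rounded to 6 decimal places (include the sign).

−√(2/21) ≈ -0.308607

√[8·1!5!2!/9! · 3!3!2!1!4!3!] = √(384/7)
  +(−1)^0/∏(0,1,3,2,2,0)! = 1/24  (running 1/24)
  +(−1)^1/∏(1,0,2,1,3,1)! = -1/12  (running -1/24)
⟨..|..⟩ = √(384/7)·(-1/24) = -0.308607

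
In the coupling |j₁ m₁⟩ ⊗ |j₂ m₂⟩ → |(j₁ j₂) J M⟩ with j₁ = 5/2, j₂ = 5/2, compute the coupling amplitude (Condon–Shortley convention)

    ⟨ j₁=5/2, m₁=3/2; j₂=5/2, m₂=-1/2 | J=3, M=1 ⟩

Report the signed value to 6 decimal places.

√[7·2!3!3!/9! · 4!1!2!3!4!2!] = √(96/5)
  +(−1)^0/∏(0,2,1,2,2,1)! = 1/8  (running 1/8)
  +(−1)^1/∏(1,1,0,1,3,2)! = -1/12  (running 1/24)
⟨..|..⟩ = √(96/5)·(1/24) = +0.182574

+0.182574  (= +√(1/30))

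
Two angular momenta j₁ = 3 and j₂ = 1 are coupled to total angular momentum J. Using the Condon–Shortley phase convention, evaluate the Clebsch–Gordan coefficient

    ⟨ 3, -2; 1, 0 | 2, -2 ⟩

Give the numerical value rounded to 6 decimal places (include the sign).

triangle: 2!·4!·0!/7! = 48/5040
(j±m)!: 1!·5!·1!·1!·0!·4! = 2880
prefactor² = (2J+1)·Δ·N² = 960/7
  k=1: −1/(1!·1!·4!·0!·0!·0!) = -1/24
Σ = -1/24  ⇒  CG² = 960/7·(-1/24)² = 5/21
CG = −√(5/21) = -0.487950

−√(5/21) = -0.487950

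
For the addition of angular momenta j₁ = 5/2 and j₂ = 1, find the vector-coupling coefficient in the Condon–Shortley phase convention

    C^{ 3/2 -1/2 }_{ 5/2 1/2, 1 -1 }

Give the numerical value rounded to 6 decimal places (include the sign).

√[4·2!3!0!/6! · 3!2!0!2!1!2!] = √(16/5)
  +(−1)^0/∏(0,2,2,0,1,0)! = 1/4  (running 1/4)
⟨..|..⟩ = √(16/5)·(1/4) = +0.447214

+0.447214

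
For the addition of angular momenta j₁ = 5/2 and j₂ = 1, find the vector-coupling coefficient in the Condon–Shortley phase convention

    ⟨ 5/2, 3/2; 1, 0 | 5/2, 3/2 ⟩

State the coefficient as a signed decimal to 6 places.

+0.507093  (= +√(9/35))

√[6·1!4!1!/7! · 4!1!1!1!4!1!] = √(576/35)
  +(−1)^0/∏(0,1,1,1,3,0)! = 1/6  (running 1/6)
  +(−1)^1/∏(1,0,0,0,4,1)! = -1/24  (running 1/8)
⟨..|..⟩ = √(576/35)·(1/8) = +0.507093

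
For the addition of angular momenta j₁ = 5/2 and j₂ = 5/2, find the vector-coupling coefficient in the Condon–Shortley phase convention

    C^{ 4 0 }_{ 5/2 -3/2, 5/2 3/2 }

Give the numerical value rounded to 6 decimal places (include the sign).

−√(9/28) ≈ -0.566947

j₁+j₂−J=1  J+j₁−j₂=4  J−j₁+j₂=4  j₁+j₂+J+1=10
(j₁±m₁, j₂±m₂, J±M) = (1,4,4,1,4,4)
P² = 82944/175
sum k=0..1:
  [0] +1/576 = 1/576
  [1] −1/36 = -1/36
S = -5/192
C² = P²·S² = 9/28 ; C = -0.566947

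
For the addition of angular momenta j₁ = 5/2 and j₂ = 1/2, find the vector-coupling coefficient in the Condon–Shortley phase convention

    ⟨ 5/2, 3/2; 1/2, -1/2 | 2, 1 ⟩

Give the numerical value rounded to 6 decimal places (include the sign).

√[5·1!4!0!/6! · 4!1!0!1!3!1!] = √(24)
  +(−1)^0/∏(0,1,1,0,3,0)! = 1/6  (running 1/6)
⟨..|..⟩ = √(24)·(1/6) = +0.816497

+√(2/3) ≈ +0.816497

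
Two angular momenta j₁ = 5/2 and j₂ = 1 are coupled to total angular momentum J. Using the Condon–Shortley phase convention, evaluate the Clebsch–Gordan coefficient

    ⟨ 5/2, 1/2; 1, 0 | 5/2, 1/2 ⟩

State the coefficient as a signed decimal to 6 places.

j₁+j₂−J=1  J+j₁−j₂=4  J−j₁+j₂=1  j₁+j₂+J+1=7
(j₁±m₁, j₂±m₂, J±M) = (3,2,1,1,3,2)
P² = 144/35
sum k=0..1:
  [0] +1/4 = 1/4
  [1] −1/6 = -1/6
S = 1/12
C² = P²·S² = 1/35 ; C = +0.169031

+0.169031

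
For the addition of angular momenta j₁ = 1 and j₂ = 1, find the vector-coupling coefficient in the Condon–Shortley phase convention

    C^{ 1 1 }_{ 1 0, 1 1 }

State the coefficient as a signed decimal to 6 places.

triangle: 1!·1!·1!/4! = 1/24
(j±m)!: 1!·1!·2!·0!·2!·0! = 4
prefactor² = (2J+1)·Δ·N² = 1/2
  k=1: −1/(1!·0!·0!·1!·1!·0!) = -1
Σ = -1  ⇒  CG² = 1/2·(-1)² = 1/2
CG = −√(1/2) = -0.707107

-0.707107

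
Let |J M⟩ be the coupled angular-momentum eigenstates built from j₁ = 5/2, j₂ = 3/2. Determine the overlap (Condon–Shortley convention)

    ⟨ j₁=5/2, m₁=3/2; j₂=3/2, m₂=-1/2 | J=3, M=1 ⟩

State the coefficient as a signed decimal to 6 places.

j₁+j₂−J=1  J+j₁−j₂=4  J−j₁+j₂=2  j₁+j₂+J+1=8
(j₁±m₁, j₂±m₂, J±M) = (4,1,1,2,4,2)
P² = 96/5
sum k=0..1:
  [0] +1/6 = 1/6
  [1] −1/48 = -1/48
S = 7/48
C² = P²·S² = 49/120 ; C = +0.639010

+√(49/120) = +0.639010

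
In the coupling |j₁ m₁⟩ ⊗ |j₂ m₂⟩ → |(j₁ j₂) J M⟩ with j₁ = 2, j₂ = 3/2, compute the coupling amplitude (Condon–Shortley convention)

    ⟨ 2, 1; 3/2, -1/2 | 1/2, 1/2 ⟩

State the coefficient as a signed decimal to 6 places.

−√(3/10) ≈ -0.547723

√[2·3!1!0!/5! · 3!1!1!2!1!0!] = √(6/5)
  +(−1)^1/∏(1,2,0,0,1,0)! = -1/2  (running -1/2)
⟨..|..⟩ = √(6/5)·(-1/2) = -0.547723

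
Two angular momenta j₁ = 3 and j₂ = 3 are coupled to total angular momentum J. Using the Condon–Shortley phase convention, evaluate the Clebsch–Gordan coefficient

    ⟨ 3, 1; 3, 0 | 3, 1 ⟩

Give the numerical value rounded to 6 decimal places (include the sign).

j₁+j₂−J=3  J+j₁−j₂=3  J−j₁+j₂=3  j₁+j₂+J+1=10
(j₁±m₁, j₂±m₂, J±M) = (4,2,3,3,4,2)
P² = 864/25
sum k=0..2:
  [0] +1/72 = 1/72
  [1] −1/8 = -1/8
  [2] +1/24 = 1/24
S = -5/72
C² = P²·S² = 1/6 ; C = -0.408248

-0.408248  (= −√(1/6))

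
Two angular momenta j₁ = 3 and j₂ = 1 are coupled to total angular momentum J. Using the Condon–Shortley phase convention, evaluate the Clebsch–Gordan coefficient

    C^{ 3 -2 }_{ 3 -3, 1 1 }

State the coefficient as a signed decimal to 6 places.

j₁+j₂−J=1  J+j₁−j₂=5  J−j₁+j₂=1  j₁+j₂+J+1=8
(j₁±m₁, j₂±m₂, J±M) = (0,6,2,0,1,5)
P² = 3600
sum k=1..1:
  [1] −1/120 = -1/120
S = -1/120
C² = P²·S² = 1/4 ; C = -0.500000

-0.500000  (= −√(1/4))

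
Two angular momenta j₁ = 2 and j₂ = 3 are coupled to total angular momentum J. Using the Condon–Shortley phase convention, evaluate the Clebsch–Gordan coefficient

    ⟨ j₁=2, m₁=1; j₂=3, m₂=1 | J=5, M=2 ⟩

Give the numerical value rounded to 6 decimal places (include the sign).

j₁+j₂−J=0  J+j₁−j₂=4  J−j₁+j₂=6  j₁+j₂+J+1=11
(j₁±m₁, j₂±m₂, J±M) = (3,1,4,2,7,3)
P² = 41472
sum k=0..0:
  [0] +1/288 = 1/288
S = 1/288
C² = P²·S² = 1/2 ; C = +0.707107

+√(1/2) = +0.707107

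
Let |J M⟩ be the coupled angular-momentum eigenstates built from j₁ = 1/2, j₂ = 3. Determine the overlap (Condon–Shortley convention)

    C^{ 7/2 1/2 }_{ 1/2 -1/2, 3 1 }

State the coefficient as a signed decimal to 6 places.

triangle: 0!*1!*6!/8! = 720/40320
(j±m)!: 0!*1!*4!*2!*4!*3! = 6912
prefactor² = (2J+1)*Δ*N² = 6912/7
  k=0: +1/(0!*0!*1!*4!*0!*2!) = 1/48
Σ = 1/48  ⇒  CG² = 6912/7*1/48² = 3/7
CG = +√(3/7) = +0.654654

+0.654654  (= +√(3/7))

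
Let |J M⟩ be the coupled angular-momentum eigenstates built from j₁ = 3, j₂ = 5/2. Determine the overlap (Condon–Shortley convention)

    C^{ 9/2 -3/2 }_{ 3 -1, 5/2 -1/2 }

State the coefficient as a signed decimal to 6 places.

-0.147122  (= −√(5/231))

triangle: 1!×5!×4!/11! = 2880/39916800
(j±m)!: 2!×4!×2!×3!×3!×6! = 2488320
prefactor² = (2J+1)×Δ×N² = 138240/77
  k=0: +1/(0!×1!×4!×2!×1!×2!) = 1/96
  k=1: −1/(1!×0!×3!×1!×2!×3!) = -1/72
Σ = -1/288  ⇒  CG² = 138240/77×(-1/288)² = 5/231
CG = −√(5/231) = -0.147122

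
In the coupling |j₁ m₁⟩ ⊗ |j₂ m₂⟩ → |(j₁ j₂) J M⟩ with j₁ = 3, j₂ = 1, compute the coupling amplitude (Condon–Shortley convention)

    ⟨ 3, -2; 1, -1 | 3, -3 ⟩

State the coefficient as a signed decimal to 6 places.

+√(1/4) ≈ +0.500000

j₁+j₂−J=1  J+j₁−j₂=5  J−j₁+j₂=1  j₁+j₂+J+1=8
(j₁±m₁, j₂±m₂, J±M) = (1,5,0,2,0,6)
P² = 3600
sum k=0..0:
  [0] +1/120 = 1/120
S = 1/120
C² = P²·S² = 1/4 ; C = +0.500000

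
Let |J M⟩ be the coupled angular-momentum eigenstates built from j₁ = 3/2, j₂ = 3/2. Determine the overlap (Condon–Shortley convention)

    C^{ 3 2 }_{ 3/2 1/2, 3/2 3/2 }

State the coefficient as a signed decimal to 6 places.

triangle: 0!·3!·3!/7! = 36/5040
(j±m)!: 2!·1!·3!·0!·5!·1! = 1440
prefactor² = (2J+1)·Δ·N² = 72
  k=0: +1/(0!·0!·1!·3!·2!·0!) = 1/12
Σ = 1/12  ⇒  CG² = 72·1/12² = 1/2
CG = +√(1/2) = +0.707107

+0.707107  (= +√(1/2))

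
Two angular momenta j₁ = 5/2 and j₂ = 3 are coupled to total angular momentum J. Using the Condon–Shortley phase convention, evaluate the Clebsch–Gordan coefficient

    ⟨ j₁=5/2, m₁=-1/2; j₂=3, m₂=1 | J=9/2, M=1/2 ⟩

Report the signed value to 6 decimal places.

−√(160/693) ≈ -0.480500

j₁+j₂−J=1  J+j₁−j₂=4  J−j₁+j₂=5  j₁+j₂+J+1=11
(j₁±m₁, j₂±m₂, J±M) = (2,3,4,2,5,4)
P² = 92160/77
sum k=0..1:
  [0] +1/144 = 1/144
  [1] −1/48 = -1/48
S = -1/72
C² = P²·S² = 160/693 ; C = -0.480500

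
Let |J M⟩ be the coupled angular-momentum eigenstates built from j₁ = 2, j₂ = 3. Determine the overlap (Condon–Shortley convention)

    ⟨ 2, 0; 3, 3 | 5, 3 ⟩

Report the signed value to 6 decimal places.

+√(2/15) ≈ +0.365148

triangle: 0!*4!*6!/11! = 17280/39916800
(j±m)!: 2!*2!*6!*0!*8!*2! = 232243200
prefactor² = (2J+1)*Δ*N² = 1105920
  k=0: +1/(0!*0!*2!*6!*2!*0!) = 1/2880
Σ = 1/2880  ⇒  CG² = 1105920*1/2880² = 2/15
CG = +√(2/15) = +0.365148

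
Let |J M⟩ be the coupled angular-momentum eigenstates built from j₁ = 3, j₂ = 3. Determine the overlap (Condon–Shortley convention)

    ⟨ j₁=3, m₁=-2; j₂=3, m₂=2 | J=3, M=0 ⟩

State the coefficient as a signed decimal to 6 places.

triangle: 3!×3!×3!/10! = 216/3628800
(j±m)!: 1!×5!×5!×1!×3!×3! = 518400
prefactor² = (2J+1)×Δ×N² = 216
  k=2: +1/(2!×1!×3!×3!×0!×0!) = 1/72
  k=3: −1/(3!×0!×2!×2!×1!×1!) = -1/24
Σ = -1/36  ⇒  CG² = 216×(-1/36)² = 1/6
CG = −√(1/6) = -0.408248

-0.408248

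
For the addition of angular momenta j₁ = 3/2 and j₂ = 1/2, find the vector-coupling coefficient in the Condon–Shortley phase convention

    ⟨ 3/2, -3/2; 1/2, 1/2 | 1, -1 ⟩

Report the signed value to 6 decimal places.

−√(3/4) = -0.866025

√[3·1!2!0!/4! · 0!3!1!0!0!2!] = √(3)
  +(−1)^1/∏(1,0,2,0,0,0)! = -1/2  (running -1/2)
⟨..|..⟩ = √(3)·(-1/2) = -0.866025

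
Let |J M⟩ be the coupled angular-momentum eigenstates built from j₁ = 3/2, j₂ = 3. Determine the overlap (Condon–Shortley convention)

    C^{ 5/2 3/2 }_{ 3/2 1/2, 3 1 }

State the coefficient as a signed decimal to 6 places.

√[6·2!1!4!/8! · 2!1!4!2!4!1!] = √(576/35)
  +(−1)^0/∏(0,2,1,4,0,0)! = 1/48  (running 1/48)
  +(−1)^1/∏(1,1,0,3,1,1)! = -1/6  (running -7/48)
⟨..|..⟩ = √(576/35)·(-7/48) = -0.591608

−√(7/20) = -0.591608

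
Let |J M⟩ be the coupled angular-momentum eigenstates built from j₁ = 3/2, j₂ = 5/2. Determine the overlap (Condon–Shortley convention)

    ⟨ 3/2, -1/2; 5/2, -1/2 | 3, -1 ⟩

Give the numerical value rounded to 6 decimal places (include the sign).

triangle: 1!·2!·4!/8! = 48/40320
(j±m)!: 1!·2!·2!·3!·2!·4! = 1152
prefactor² = (2J+1)·Δ·N² = 48/5
  k=0: +1/(0!·1!·2!·2!·0!·2!) = 1/8
  k=1: −1/(1!·0!·1!·1!·1!·3!) = -1/6
Σ = -1/24  ⇒  CG² = 48/5·(-1/24)² = 1/60
CG = −√(1/60) = -0.129099

-0.129099  (= −√(1/60))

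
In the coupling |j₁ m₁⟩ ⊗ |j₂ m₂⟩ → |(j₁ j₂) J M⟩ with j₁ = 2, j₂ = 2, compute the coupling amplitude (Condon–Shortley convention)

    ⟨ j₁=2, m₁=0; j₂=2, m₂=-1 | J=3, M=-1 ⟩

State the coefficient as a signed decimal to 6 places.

+√(1/5) = +0.447214

triangle: 1!*3!*3!/8! = 36/40320
(j±m)!: 2!*2!*1!*3!*2!*4! = 1152
prefactor² = (2J+1)*Δ*N² = 36/5
  k=0: +1/(0!*1!*2!*1!*1!*2!) = 1/4
  k=1: −1/(1!*0!*1!*0!*2!*3!) = -1/12
Σ = 1/6  ⇒  CG² = 36/5*1/6² = 1/5
CG = +√(1/5) = +0.447214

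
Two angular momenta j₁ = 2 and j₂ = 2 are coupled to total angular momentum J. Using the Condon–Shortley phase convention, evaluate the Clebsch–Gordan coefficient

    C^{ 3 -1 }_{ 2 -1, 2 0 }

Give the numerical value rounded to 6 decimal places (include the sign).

j₁+j₂−J=1  J+j₁−j₂=3  J−j₁+j₂=3  j₁+j₂+J+1=8
(j₁±m₁, j₂±m₂, J±M) = (1,3,2,2,2,4)
P² = 36/5
sum k=0..1:
  [0] +1/12 = 1/12
  [1] −1/4 = -1/4
S = -1/6
C² = P²·S² = 1/5 ; C = -0.447214

-0.447214  (= −√(1/5))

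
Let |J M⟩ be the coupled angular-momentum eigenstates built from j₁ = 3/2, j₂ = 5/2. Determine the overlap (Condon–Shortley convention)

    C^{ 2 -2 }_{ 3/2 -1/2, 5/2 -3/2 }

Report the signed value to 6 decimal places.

triangle: 2!*1!*3!/7! = 12/5040
(j±m)!: 1!*2!*1!*4!*0!*4! = 1152
prefactor² = (2J+1)*Δ*N² = 96/7
  k=1: −1/(1!*1!*1!*0!*0!*3!) = -1/6
Σ = -1/6  ⇒  CG² = 96/7*(-1/6)² = 8/21
CG = −√(8/21) = -0.617213

−√(8/21) = -0.617213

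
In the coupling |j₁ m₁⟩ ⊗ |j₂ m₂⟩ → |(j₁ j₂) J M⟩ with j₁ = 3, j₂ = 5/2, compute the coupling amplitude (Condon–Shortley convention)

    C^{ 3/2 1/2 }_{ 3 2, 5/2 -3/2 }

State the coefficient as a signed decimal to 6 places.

triangle: 4!*2!*1!/8! = 48/40320
(j±m)!: 5!*1!*1!*4!*2!*1! = 5760
prefactor² = (2J+1)*Δ*N² = 192/7
  k=0: +1/(0!*4!*1!*1!*1!*0!) = 1/24
  k=1: −1/(1!*3!*0!*0!*2!*1!) = -1/12
Σ = -1/24  ⇒  CG² = 192/7*(-1/24)² = 1/21
CG = −√(1/21) = -0.218218

-0.218218  (= −√(1/21))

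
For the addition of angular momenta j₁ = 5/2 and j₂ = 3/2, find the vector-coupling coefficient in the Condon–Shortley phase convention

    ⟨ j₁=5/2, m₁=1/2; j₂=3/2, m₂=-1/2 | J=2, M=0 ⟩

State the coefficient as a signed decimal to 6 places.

triangle: 2!×3!×1!/7! = 12/5040
(j±m)!: 3!×2!×1!×2!×2!×2! = 96
prefactor² = (2J+1)×Δ×N² = 8/7
  k=0: +1/(0!×2!×2!×1!×1!×0!) = 1/4
  k=1: −1/(1!×1!×1!×0!×2!×1!) = -1/2
Σ = -1/4  ⇒  CG² = 8/7×(-1/4)² = 1/14
CG = −√(1/14) = -0.267261

-0.267261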